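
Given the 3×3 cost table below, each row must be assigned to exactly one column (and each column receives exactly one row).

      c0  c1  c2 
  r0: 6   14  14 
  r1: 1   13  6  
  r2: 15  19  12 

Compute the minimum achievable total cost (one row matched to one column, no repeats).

optimal assignment: row0→col1 (cost 14), row1→col0 (cost 1), row2→col2 (cost 12)
total = 14 + 1 + 12 = 27

Minimum assignment cost: 27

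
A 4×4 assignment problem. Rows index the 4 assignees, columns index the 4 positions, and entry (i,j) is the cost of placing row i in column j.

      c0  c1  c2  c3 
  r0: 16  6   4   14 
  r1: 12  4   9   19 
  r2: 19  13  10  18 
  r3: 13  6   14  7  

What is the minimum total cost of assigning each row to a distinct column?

Minimum assignment cost: 34

optimal assignment: row0→col2 (cost 4), row1→col1 (cost 4), row2→col0 (cost 19), row3→col3 (cost 7)
total = 4 + 4 + 19 + 7 = 34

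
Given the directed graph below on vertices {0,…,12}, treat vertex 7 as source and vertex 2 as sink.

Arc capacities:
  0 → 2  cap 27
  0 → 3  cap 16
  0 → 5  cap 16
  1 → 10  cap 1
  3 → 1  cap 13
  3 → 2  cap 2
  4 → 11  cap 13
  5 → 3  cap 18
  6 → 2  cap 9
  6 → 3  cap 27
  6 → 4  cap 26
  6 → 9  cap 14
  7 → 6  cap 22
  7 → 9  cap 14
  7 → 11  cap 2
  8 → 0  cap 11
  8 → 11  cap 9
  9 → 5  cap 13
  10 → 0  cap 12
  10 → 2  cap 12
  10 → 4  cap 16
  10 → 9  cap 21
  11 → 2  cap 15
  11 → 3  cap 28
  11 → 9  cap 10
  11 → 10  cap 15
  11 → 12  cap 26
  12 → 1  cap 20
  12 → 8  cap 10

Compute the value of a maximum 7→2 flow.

Maximum flow value: 27

augment #1: 7→6→2 bottleneck 9, total now 9
augment #2: 7→11→2 bottleneck 2, total now 11
augment #3: 7→6→3→2 bottleneck 2, total now 13
augment #4: 7→6→4→11→2 bottleneck 11, total now 24
augment #5: 7→9→5→3→1→10→2 bottleneck 1, total now 25
augment #6: 7→9→5→3→6→4→11→2 bottleneck 2, total now 27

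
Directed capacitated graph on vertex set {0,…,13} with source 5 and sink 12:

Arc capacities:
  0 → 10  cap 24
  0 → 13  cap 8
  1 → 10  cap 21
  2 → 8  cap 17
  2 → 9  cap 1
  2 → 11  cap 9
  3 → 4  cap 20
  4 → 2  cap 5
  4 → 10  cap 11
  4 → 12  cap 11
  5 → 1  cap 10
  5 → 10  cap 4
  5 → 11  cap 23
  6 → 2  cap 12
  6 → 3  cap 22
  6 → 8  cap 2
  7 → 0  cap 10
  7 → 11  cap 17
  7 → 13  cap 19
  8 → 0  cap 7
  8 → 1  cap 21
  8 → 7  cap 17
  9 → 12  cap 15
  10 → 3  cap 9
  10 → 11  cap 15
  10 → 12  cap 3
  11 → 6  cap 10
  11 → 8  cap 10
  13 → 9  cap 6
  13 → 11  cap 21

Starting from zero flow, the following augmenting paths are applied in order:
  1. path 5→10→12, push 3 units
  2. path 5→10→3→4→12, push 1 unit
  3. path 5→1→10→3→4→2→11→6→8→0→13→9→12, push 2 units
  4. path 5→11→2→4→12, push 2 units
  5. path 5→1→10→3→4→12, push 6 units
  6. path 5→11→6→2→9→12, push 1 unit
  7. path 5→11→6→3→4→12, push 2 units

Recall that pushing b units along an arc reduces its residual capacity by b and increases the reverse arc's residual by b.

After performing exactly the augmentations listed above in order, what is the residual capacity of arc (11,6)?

after path 1 (5→10→12, push 3): res(11,6)=10
after path 2 (5→10→3→4→12, push 1): res(11,6)=10
after path 3 (5→1→10→3→4→2→11→6→8→0→13→9→12, push 2): res(11,6)=8
after path 4 (5→11→2→4→12, push 2): res(11,6)=8
after path 5 (5→1→10→3→4→12, push 6): res(11,6)=8
after path 6 (5→11→6→2→9→12, push 1): res(11,6)=7
after path 7 (5→11→6→3→4→12, push 2): res(11,6)=5

Residual capacity of (11,6): 5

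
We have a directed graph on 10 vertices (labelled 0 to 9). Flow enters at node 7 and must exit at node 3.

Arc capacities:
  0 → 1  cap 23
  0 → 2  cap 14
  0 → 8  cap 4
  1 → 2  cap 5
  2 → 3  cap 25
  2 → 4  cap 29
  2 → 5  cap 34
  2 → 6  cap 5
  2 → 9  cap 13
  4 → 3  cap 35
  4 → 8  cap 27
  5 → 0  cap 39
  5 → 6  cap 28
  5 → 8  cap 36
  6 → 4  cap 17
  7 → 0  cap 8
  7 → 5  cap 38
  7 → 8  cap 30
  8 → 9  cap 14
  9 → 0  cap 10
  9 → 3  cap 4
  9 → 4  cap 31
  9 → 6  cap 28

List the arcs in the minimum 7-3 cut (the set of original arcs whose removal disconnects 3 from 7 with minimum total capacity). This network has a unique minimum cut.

augment #1: 7→0→2→3 push 8
augment #2: 7→8→9→3 push 4
augment #3: 7→5→0→2→3 push 6
augment #4: 7→5→6→4→3 push 17
augment #5: 7→8→9→4→3 push 10
augment #6: 7→5→0→1→2→3 push 5
max flow = 50; residual-reachable set from 7 gives S-side
cut edges (S→T): {(0,2), (1,2), (6,4), (8,9)} total cap 50

Min-cut arcs: {(0,2), (1,2), (6,4), (8,9)} (total capacity 50)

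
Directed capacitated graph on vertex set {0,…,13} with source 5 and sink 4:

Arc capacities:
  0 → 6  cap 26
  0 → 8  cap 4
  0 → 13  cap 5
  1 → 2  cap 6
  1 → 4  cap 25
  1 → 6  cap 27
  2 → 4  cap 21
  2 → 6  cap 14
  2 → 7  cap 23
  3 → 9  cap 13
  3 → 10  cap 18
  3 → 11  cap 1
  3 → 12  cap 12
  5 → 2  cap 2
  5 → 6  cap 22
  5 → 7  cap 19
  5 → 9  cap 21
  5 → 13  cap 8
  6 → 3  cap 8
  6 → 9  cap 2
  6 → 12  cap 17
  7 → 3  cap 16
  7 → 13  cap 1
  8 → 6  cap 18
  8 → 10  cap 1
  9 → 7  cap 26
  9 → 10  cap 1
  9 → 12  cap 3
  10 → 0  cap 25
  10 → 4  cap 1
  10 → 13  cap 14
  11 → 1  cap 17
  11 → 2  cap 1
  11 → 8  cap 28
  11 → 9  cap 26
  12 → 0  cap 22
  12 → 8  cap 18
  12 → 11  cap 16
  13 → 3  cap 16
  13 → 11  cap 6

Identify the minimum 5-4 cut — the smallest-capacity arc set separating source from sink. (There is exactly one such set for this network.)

augment #1: 5→2→4 push 2
augment #2: 5→9→10→4 push 1
augment #3: 5→13→11→1→4 push 6
augment #4: 5→6→3→11→1→4 push 1
augment #5: 5→6→12→11→1→4 push 10
augment #6: 5→6→12→11→2→4 push 1
max flow = 21; residual-reachable set from 5 gives S-side
cut edges (S→T): {(5,2), (10,4), (11,1), (11,2)} total cap 21

Min-cut arcs: {(5,2), (10,4), (11,1), (11,2)} (total capacity 21)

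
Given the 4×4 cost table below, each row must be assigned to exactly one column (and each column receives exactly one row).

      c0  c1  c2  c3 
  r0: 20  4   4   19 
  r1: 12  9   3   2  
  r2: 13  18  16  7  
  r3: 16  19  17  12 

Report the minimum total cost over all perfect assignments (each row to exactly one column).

optimal assignment: row0→col1 (cost 4), row1→col2 (cost 3), row2→col3 (cost 7), row3→col0 (cost 16)
total = 4 + 3 + 7 + 16 = 30

Minimum assignment cost: 30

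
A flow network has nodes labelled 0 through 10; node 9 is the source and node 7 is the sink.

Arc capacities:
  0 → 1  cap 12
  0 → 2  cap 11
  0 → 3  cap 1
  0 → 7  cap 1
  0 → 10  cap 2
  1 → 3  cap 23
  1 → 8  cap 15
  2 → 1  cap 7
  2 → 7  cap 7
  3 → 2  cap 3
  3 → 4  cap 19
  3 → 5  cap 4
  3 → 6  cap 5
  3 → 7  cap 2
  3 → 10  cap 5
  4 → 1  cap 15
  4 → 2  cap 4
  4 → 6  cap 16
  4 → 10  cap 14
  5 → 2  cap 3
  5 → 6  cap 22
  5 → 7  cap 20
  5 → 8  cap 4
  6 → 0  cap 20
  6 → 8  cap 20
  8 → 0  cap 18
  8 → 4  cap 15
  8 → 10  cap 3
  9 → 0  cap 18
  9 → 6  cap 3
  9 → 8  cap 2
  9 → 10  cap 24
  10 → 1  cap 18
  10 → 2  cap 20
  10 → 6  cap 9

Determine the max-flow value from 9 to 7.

Maximum flow value: 14

augment #1: 9→0→7 bottleneck 1, total now 1
augment #2: 9→0→2→7 bottleneck 7, total now 8
augment #3: 9→0→3→7 bottleneck 1, total now 9
augment #4: 9→0→1→3→7 bottleneck 1, total now 10
augment #5: 9→0→1→3→5→7 bottleneck 4, total now 14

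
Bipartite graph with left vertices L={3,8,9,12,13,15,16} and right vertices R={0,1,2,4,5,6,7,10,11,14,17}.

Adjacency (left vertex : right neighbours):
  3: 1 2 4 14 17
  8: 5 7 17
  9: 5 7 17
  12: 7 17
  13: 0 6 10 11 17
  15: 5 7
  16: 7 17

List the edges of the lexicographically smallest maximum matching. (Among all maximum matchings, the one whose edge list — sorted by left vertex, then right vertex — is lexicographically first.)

Lex-smallest maximum matching: {(3,1), (8,5), (9,7), (12,17), (13,0)}

|M| = 5 (so the lex-smallest maximum matching has 5 edges)
process left vertices in ascending order; for each, take the smallest-labelled available neighbour that still permits 5 edges overall, or leave it unmatched if none does
lex-smallest matching: {3-1, 8-5, 9-7, 12-17, 13-0}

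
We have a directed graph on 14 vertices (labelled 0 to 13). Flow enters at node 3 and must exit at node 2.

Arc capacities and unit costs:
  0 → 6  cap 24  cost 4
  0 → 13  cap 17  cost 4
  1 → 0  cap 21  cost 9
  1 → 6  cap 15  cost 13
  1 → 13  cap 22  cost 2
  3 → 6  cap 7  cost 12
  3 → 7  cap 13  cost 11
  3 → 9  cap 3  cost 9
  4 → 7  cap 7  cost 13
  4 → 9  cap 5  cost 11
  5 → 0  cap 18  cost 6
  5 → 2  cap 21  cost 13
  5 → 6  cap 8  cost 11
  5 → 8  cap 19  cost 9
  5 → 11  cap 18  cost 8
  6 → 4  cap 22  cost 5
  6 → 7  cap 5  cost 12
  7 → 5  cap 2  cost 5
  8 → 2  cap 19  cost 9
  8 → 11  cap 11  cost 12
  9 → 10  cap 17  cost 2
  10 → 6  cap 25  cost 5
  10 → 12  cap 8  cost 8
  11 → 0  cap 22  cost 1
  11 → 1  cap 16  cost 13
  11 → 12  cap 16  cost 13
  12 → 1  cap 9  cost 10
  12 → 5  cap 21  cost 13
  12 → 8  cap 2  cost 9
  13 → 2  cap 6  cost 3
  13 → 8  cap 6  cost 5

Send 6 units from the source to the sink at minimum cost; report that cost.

Minimum cost for 6 units: 213

shortest-cost path #1: 3→7→5→2 push 2 @ unit cost 29 (adds 58)
shortest-cost path #2: 3→9→10→12→1→13→2 push 3 @ unit cost 34 (adds 102)
shortest-cost path #3: 3→6→4→9→10→12→1→13→2 push 1 @ unit cost 53 (adds 53)
total cost = 213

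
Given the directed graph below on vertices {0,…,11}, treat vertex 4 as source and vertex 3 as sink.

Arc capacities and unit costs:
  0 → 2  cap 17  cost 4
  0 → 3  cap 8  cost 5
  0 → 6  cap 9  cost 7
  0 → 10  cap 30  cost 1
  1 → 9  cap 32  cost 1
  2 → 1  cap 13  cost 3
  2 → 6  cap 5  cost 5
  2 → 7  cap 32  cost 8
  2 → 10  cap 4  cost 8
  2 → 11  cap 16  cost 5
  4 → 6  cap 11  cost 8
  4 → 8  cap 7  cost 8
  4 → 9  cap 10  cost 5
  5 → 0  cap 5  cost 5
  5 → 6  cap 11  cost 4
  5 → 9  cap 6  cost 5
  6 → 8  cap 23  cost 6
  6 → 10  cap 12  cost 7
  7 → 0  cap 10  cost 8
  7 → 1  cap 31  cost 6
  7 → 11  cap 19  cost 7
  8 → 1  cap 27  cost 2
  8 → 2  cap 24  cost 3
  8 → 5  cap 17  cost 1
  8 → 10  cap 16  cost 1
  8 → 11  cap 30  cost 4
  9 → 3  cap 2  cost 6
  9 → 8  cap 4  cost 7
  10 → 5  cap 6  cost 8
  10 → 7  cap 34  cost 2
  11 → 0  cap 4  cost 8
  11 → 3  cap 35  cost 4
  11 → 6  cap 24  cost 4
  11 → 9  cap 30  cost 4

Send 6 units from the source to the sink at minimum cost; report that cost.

Minimum cost for 6 units: 86

shortest-cost path #1: 4→9→3 push 2 @ unit cost 11 (adds 22)
shortest-cost path #2: 4→8→11→3 push 4 @ unit cost 16 (adds 64)
total cost = 86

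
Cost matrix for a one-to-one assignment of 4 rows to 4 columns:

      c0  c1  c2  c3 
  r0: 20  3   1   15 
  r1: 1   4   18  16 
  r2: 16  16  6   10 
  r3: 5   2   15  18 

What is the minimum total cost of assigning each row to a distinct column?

optimal assignment: row0→col2 (cost 1), row1→col0 (cost 1), row2→col3 (cost 10), row3→col1 (cost 2)
total = 1 + 1 + 10 + 2 = 14

Minimum assignment cost: 14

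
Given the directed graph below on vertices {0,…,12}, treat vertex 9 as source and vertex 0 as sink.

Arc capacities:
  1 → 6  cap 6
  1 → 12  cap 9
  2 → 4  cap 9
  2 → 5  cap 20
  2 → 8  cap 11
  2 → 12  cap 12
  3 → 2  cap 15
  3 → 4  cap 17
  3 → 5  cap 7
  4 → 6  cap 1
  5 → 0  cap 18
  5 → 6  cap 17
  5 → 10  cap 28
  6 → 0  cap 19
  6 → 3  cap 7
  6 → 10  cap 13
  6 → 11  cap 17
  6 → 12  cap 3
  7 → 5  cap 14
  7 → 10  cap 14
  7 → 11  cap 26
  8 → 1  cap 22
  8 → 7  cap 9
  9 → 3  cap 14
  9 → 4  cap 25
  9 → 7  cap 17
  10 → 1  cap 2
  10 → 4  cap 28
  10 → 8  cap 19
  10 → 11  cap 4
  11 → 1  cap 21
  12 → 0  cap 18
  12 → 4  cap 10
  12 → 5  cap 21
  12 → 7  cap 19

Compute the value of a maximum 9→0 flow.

Maximum flow value: 32

augment #1: 9→3→5→0 bottleneck 7, total now 7
augment #2: 9→4→6→0 bottleneck 1, total now 8
augment #3: 9→7→5→0 bottleneck 11, total now 19
augment #4: 9→3→2→12→0 bottleneck 7, total now 26
augment #5: 9→7→5→6→0 bottleneck 3, total now 29
augment #6: 9→7→10→1→6→0 bottleneck 2, total now 31
augment #7: 9→7→11→1→6→0 bottleneck 1, total now 32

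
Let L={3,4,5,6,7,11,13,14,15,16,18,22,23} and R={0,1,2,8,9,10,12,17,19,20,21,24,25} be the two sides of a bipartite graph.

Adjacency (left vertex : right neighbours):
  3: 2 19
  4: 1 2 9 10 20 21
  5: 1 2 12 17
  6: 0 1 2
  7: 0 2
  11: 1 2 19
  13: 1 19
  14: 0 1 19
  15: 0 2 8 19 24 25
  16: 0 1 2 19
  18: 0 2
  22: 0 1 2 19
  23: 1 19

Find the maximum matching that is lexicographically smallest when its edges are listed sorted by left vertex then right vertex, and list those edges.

Lex-smallest maximum matching: {(3,2), (4,9), (5,12), (6,0), (11,1), (13,19), (15,8)}

|M| = 7 (so the lex-smallest maximum matching has 7 edges)
process left vertices in ascending order; for each, take the smallest-labelled available neighbour that still permits 7 edges overall, or leave it unmatched if none does
lex-smallest matching: {3-2, 4-9, 5-12, 6-0, 11-1, 13-19, 15-8}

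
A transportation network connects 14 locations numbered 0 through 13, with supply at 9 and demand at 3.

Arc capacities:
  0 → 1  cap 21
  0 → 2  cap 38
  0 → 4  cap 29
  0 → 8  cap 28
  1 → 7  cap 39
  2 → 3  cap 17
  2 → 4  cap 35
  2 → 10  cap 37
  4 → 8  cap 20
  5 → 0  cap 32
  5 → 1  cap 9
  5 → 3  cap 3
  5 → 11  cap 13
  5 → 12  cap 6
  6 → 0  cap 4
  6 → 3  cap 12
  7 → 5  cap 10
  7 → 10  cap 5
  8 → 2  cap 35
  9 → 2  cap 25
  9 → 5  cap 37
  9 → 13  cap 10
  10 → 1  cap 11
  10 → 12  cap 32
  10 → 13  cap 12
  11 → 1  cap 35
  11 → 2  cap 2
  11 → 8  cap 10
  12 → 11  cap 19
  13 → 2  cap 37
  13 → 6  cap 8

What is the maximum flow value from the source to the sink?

Maximum flow value: 28

augment #1: 9→2→3 bottleneck 17, total now 17
augment #2: 9→5→3 bottleneck 3, total now 20
augment #3: 9→13→6→3 bottleneck 8, total now 28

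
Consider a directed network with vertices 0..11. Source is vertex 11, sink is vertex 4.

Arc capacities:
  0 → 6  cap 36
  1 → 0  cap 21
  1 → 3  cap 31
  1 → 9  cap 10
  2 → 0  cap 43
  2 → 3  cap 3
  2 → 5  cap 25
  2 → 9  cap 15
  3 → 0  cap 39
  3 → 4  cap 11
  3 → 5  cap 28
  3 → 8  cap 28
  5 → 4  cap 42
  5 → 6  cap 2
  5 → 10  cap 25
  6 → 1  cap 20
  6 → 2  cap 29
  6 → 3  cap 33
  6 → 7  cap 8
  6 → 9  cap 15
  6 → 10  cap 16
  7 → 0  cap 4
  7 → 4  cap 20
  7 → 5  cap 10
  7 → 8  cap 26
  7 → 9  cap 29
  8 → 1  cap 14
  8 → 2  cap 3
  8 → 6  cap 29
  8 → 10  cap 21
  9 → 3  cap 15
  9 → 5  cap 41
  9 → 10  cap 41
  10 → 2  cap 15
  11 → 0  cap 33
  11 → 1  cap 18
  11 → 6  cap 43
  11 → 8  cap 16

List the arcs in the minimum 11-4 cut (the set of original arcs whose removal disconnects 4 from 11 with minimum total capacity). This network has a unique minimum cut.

Min-cut arcs: {(3,4), (5,4), (6,7)} (total capacity 61)

augment #1: 11→1→3→4 push 11
augment #2: 11→6→7→4 push 8
augment #3: 11→1→3→5→4 push 7
augment #4: 11→6→2→5→4 push 25
augment #5: 11→6→3→5→4 push 10
max flow = 61; residual-reachable set from 11 gives S-side
cut edges (S→T): {(3,4), (5,4), (6,7)} total cap 61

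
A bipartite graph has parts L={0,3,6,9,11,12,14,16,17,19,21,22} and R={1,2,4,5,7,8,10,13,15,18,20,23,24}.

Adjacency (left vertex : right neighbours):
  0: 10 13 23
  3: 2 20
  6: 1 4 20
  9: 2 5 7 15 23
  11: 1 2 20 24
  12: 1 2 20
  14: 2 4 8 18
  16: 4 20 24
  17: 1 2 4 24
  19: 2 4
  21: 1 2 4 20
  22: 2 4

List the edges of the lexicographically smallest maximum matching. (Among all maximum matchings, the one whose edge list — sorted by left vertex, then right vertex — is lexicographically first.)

Lex-smallest maximum matching: {(0,10), (3,2), (6,1), (9,5), (11,20), (14,8), (16,4), (17,24)}

|M| = 8 (so the lex-smallest maximum matching has 8 edges)
process left vertices in ascending order; for each, take the smallest-labelled available neighbour that still permits 8 edges overall, or leave it unmatched if none does
lex-smallest matching: {0-10, 3-2, 6-1, 9-5, 11-20, 14-8, 16-4, 17-24}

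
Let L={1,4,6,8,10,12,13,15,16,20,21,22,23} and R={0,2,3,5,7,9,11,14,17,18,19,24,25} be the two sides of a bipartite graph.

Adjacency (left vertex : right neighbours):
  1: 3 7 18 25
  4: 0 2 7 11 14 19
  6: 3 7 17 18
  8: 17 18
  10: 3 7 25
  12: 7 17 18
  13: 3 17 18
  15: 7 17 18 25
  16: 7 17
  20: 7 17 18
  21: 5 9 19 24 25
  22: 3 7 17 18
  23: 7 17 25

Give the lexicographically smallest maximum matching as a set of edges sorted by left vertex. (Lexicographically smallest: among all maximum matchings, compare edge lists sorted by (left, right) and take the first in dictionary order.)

|M| = 7 (so the lex-smallest maximum matching has 7 edges)
process left vertices in ascending order; for each, take the smallest-labelled available neighbour that still permits 7 edges overall, or leave it unmatched if none does
lex-smallest matching: {1-3, 4-0, 6-7, 8-17, 10-25, 12-18, 21-5}

Lex-smallest maximum matching: {(1,3), (4,0), (6,7), (8,17), (10,25), (12,18), (21,5)}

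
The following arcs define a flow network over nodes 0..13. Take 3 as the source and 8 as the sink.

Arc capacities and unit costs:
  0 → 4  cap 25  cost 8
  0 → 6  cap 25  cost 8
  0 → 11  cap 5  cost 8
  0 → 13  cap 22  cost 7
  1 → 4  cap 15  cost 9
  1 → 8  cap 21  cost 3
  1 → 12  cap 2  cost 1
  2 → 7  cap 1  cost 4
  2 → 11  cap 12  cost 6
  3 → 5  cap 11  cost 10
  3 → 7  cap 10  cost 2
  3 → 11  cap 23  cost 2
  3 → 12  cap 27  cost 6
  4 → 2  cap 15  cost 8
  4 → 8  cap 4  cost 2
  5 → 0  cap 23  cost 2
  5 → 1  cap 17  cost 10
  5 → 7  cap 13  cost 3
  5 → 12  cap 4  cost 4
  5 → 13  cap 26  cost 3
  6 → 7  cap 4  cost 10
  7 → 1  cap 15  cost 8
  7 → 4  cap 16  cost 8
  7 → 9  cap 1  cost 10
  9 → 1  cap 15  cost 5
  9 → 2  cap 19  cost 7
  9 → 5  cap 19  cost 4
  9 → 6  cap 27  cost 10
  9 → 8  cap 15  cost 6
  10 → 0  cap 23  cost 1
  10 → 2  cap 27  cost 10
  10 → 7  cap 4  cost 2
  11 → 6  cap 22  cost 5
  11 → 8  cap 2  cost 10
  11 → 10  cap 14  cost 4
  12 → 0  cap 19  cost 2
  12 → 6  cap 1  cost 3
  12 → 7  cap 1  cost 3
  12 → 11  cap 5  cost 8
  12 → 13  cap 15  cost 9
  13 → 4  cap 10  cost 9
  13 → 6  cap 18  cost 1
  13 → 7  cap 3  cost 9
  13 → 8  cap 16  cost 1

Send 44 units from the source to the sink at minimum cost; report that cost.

shortest-cost path #1: 3→11→8 push 2 @ unit cost 12 (adds 24)
shortest-cost path #2: 3→7→4→8 push 4 @ unit cost 12 (adds 48)
shortest-cost path #3: 3→7→1→8 push 6 @ unit cost 13 (adds 78)
shortest-cost path #4: 3→5→13→8 push 11 @ unit cost 14 (adds 154)
shortest-cost path #5: 3→11→10→0→13→8 push 5 @ unit cost 15 (adds 75)
shortest-cost path #6: 3→11→10→0→4→7→1→8 push 4 @ unit cost 18 (adds 72)
shortest-cost path #7: 3→11→10→7→1→8 push 4 @ unit cost 19 (adds 76)
shortest-cost path #8: 3→12→7→1→8 push 1 @ unit cost 20 (adds 20)
shortest-cost path #9: 3→11→10→0→13→5→1→8 push 1 @ unit cost 24 (adds 24)
shortest-cost path #10: 3→12→13→5→1→8 push 5 @ unit cost 25 (adds 125)
shortest-cost path #11: 3→12→13→5→1→7→9→8 push 1 @ unit cost 30 (adds 30)
total cost = 726

Minimum cost for 44 units: 726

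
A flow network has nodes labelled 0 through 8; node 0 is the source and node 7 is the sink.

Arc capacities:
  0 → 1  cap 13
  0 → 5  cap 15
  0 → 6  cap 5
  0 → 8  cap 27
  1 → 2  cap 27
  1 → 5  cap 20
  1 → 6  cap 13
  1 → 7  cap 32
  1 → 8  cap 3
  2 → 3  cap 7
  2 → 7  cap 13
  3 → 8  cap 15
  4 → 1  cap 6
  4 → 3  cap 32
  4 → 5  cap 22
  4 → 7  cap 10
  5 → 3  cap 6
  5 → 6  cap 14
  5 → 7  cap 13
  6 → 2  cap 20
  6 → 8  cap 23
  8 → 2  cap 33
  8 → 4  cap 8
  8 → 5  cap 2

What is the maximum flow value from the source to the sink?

Maximum flow value: 47

augment #1: 0→1→7 bottleneck 13, total now 13
augment #2: 0→5→7 bottleneck 13, total now 26
augment #3: 0→6→2→7 bottleneck 5, total now 31
augment #4: 0→8→2→7 bottleneck 8, total now 39
augment #5: 0→8→4→7 bottleneck 8, total now 47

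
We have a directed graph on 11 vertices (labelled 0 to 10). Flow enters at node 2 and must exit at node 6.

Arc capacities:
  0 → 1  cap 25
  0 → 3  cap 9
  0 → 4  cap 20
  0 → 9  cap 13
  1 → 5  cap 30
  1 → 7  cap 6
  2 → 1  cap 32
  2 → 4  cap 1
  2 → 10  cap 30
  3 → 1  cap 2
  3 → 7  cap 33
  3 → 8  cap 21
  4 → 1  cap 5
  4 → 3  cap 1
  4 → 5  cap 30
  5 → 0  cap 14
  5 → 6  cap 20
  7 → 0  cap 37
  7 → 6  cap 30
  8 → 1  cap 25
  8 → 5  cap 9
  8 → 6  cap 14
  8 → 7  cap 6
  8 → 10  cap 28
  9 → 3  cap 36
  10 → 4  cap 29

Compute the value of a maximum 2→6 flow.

Maximum flow value: 41

augment #1: 2→1→5→6 bottleneck 20, total now 20
augment #2: 2→1→7→6 bottleneck 6, total now 26
augment #3: 2→4→3→7→6 bottleneck 1, total now 27
augment #4: 2→1→5→0→3→7→6 bottleneck 6, total now 33
augment #5: 2→10→4→5→0→3→7→6 bottleneck 3, total now 36
augment #6: 2→10→4→5→0→9→3→7→6 bottleneck 5, total now 41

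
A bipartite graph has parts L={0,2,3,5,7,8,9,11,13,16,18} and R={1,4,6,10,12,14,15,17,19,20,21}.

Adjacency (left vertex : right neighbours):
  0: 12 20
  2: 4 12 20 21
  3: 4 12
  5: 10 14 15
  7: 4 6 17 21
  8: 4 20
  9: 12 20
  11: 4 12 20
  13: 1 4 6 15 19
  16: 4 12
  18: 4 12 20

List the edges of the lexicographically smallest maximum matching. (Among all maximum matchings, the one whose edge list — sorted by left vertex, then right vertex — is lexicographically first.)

|M| = 7 (so the lex-smallest maximum matching has 7 edges)
process left vertices in ascending order; for each, take the smallest-labelled available neighbour that still permits 7 edges overall, or leave it unmatched if none does
lex-smallest matching: {0-12, 2-21, 3-4, 5-10, 7-6, 8-20, 13-1}

Lex-smallest maximum matching: {(0,12), (2,21), (3,4), (5,10), (7,6), (8,20), (13,1)}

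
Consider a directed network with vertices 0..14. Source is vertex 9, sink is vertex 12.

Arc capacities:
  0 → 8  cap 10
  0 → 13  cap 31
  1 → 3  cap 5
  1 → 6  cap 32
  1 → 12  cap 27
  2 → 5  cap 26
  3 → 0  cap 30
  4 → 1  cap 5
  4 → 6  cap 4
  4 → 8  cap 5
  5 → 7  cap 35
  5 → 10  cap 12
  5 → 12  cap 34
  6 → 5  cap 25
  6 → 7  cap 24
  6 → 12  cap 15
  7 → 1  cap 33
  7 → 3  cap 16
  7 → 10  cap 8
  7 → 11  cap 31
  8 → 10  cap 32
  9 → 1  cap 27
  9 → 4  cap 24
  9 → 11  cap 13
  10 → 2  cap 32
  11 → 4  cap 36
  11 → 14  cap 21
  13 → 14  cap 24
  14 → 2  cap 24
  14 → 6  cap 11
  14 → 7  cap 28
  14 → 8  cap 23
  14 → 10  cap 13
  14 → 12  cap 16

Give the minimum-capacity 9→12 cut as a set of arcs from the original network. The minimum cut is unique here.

augment #1: 9→1→12 push 27
augment #2: 9→4→6→12 push 4
augment #3: 9→11→14→12 push 13
augment #4: 9→4→1→6→12 push 5
augment #5: 9→4→8→10→2→5→12 push 5
max flow = 54; residual-reachable set from 9 gives S-side
cut edges (S→T): {(4,1), (4,6), (4,8), (9,1), (9,11)} total cap 54

Min-cut arcs: {(4,1), (4,6), (4,8), (9,1), (9,11)} (total capacity 54)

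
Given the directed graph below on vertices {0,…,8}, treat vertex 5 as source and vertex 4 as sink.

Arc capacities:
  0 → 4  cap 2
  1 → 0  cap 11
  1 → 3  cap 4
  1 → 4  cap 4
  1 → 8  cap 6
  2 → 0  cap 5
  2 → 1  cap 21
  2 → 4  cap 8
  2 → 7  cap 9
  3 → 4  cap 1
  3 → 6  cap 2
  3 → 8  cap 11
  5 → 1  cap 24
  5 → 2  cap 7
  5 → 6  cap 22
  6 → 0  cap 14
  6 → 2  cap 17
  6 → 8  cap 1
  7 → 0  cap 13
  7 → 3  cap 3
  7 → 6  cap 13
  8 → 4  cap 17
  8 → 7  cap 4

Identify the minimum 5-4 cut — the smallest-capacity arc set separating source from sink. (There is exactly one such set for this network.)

Min-cut arcs: {(0,4), (1,3), (1,4), (1,8), (2,4), (6,8), (7,3)} (total capacity 28)

augment #1: 5→1→4 push 4
augment #2: 5→2→4 push 7
augment #3: 5→1→0→4 push 2
augment #4: 5→1→3→4 push 1
augment #5: 5→1→8→4 push 6
augment #6: 5→6→2→4 push 1
augment #7: 5→6→8→4 push 1
augment #8: 5→1→3→8→4 push 3
augment #9: 5→6→2→7→3→8→4 push 3
max flow = 28; residual-reachable set from 5 gives S-side
cut edges (S→T): {(0,4), (1,3), (1,4), (1,8), (2,4), (6,8), (7,3)} total cap 28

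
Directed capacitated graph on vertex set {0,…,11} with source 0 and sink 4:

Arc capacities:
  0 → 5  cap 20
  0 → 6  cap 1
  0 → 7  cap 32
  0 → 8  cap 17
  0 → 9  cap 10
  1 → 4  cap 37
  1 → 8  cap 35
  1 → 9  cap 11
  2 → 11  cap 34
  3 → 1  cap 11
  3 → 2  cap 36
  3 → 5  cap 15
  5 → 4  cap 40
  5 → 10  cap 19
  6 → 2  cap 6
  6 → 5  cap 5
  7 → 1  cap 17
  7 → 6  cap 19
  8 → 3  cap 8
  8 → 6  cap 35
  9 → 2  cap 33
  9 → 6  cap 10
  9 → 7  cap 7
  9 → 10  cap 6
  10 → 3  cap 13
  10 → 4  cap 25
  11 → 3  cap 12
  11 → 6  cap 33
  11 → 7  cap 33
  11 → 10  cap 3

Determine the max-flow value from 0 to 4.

augment #1: 0→5→4 bottleneck 20, total now 20
augment #2: 0→6→5→4 bottleneck 1, total now 21
augment #3: 0→7→1→4 bottleneck 17, total now 38
augment #4: 0→9→10→4 bottleneck 6, total now 44
augment #5: 0→7→6→5→4 bottleneck 4, total now 48
augment #6: 0→8→3→1→4 bottleneck 8, total now 56
augment #7: 0→9→2→11→10→4 bottleneck 3, total now 59
augment #8: 0→9→2→11→3→1→4 bottleneck 1, total now 60
augment #9: 0→7→6→2→11→3→1→4 bottleneck 2, total now 62
augment #10: 0→7→6→2→11→3→5→4 bottleneck 4, total now 66

Maximum flow value: 66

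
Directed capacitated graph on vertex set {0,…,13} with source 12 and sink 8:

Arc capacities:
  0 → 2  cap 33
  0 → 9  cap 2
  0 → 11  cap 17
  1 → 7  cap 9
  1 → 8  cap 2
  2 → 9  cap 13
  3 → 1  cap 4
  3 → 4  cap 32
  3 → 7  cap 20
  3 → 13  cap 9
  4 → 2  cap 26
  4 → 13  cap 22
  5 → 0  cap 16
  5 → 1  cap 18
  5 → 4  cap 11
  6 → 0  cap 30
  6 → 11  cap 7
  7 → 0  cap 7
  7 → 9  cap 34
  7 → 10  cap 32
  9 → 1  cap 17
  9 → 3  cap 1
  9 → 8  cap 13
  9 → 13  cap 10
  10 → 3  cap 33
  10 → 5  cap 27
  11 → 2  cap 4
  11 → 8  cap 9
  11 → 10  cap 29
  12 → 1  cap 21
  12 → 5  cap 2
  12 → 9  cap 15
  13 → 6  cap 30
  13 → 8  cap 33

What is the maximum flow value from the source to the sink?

Maximum flow value: 28

augment #1: 12→1→8 bottleneck 2, total now 2
augment #2: 12→9→8 bottleneck 13, total now 15
augment #3: 12→9→13→8 bottleneck 2, total now 17
augment #4: 12→5→0→11→8 bottleneck 2, total now 19
augment #5: 12→1→7→0→11→8 bottleneck 7, total now 26
augment #6: 12→1→7→9→13→8 bottleneck 2, total now 28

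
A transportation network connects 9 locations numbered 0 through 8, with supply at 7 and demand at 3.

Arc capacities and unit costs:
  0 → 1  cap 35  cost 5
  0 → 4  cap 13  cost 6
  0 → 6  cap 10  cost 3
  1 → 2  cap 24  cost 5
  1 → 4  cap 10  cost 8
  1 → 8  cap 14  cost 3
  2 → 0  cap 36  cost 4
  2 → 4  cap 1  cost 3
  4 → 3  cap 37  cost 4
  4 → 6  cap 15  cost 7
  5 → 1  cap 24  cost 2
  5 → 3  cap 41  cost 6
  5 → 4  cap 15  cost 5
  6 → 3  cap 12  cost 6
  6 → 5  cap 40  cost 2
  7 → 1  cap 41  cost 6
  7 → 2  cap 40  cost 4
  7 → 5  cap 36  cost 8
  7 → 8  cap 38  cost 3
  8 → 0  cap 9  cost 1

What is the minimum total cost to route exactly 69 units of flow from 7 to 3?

Minimum cost for 69 units: 1045

shortest-cost path #1: 7→2→4→3 push 1 @ unit cost 11 (adds 11)
shortest-cost path #2: 7→8→0→6→3 push 9 @ unit cost 13 (adds 117)
shortest-cost path #3: 7→5→3 push 36 @ unit cost 14 (adds 504)
shortest-cost path #4: 7→2→0→6→3 push 1 @ unit cost 17 (adds 17)
shortest-cost path #5: 7→1→4→3 push 10 @ unit cost 18 (adds 180)
shortest-cost path #6: 7→2→0→4→3 push 12 @ unit cost 18 (adds 216)
total cost = 1045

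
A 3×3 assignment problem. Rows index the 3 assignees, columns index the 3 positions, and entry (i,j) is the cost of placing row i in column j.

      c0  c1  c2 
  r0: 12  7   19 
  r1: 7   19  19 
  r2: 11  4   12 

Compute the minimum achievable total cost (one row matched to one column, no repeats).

Minimum assignment cost: 26

optimal assignment: row0→col1 (cost 7), row1→col0 (cost 7), row2→col2 (cost 12)
total = 7 + 7 + 12 = 26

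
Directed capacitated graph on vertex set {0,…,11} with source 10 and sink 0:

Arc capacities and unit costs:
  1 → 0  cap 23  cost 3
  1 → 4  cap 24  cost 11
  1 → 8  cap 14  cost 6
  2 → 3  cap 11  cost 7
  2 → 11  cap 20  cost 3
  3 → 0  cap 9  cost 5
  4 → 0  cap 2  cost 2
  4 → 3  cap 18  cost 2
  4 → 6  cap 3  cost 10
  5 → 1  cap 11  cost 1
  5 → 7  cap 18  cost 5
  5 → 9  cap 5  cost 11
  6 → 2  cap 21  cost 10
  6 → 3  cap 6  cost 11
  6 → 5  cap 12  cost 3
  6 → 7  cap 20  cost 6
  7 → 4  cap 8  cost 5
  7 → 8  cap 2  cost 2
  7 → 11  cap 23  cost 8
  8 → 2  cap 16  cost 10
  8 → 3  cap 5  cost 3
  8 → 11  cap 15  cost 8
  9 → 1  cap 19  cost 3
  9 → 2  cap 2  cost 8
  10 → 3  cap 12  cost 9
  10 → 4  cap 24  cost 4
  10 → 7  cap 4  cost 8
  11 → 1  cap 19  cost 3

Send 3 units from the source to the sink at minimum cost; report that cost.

Minimum cost for 3 units: 23

shortest-cost path #1: 10→4→0 push 2 @ unit cost 6 (adds 12)
shortest-cost path #2: 10→4→3→0 push 1 @ unit cost 11 (adds 11)
total cost = 23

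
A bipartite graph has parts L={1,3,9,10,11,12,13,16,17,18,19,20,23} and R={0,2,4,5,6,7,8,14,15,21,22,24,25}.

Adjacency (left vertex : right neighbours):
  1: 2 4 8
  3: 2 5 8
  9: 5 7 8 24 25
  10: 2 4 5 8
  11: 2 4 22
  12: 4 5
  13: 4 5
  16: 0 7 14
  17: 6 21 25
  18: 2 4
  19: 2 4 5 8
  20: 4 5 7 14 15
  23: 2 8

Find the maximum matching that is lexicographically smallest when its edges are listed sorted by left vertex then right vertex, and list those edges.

Lex-smallest maximum matching: {(1,2), (3,5), (9,7), (10,4), (11,22), (16,0), (17,6), (19,8), (20,14)}

|M| = 9 (so the lex-smallest maximum matching has 9 edges)
process left vertices in ascending order; for each, take the smallest-labelled available neighbour that still permits 9 edges overall, or leave it unmatched if none does
lex-smallest matching: {1-2, 3-5, 9-7, 10-4, 11-22, 16-0, 17-6, 19-8, 20-14}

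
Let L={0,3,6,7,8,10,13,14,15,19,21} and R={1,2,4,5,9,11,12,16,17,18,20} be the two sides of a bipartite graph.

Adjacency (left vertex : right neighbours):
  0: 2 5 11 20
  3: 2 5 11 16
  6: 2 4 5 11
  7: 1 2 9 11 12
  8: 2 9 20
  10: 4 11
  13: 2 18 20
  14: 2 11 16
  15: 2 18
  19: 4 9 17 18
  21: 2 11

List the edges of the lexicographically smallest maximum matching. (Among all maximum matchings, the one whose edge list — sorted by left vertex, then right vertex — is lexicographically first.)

|M| = 10 (so the lex-smallest maximum matching has 10 edges)
process left vertices in ascending order; for each, take the smallest-labelled available neighbour that still permits 10 edges overall, or leave it unmatched if none does
lex-smallest matching: {0-2, 3-5, 6-4, 7-1, 8-9, 10-11, 13-20, 14-16, 15-18, 19-17}

Lex-smallest maximum matching: {(0,2), (3,5), (6,4), (7,1), (8,9), (10,11), (13,20), (14,16), (15,18), (19,17)}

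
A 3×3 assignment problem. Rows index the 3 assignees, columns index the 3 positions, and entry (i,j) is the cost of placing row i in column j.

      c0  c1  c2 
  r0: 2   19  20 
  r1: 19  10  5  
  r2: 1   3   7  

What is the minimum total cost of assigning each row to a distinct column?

optimal assignment: row0→col0 (cost 2), row1→col2 (cost 5), row2→col1 (cost 3)
total = 2 + 5 + 3 = 10

Minimum assignment cost: 10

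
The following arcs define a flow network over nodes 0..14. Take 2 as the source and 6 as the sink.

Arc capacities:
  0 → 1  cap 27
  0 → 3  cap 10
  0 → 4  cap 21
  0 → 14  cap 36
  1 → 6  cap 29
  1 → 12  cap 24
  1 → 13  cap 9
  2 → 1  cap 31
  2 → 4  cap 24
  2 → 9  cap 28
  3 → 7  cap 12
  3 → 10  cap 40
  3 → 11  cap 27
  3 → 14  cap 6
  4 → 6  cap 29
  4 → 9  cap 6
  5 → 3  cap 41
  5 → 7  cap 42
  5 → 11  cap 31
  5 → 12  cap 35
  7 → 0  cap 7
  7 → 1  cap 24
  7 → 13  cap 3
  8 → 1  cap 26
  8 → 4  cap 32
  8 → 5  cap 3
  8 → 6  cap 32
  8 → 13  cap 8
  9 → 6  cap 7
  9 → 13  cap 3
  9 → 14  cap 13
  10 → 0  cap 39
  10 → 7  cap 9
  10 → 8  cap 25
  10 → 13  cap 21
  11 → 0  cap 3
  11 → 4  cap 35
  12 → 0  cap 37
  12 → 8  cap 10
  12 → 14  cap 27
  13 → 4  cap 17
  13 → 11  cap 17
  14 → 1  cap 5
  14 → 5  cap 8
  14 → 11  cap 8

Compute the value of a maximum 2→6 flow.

Maximum flow value: 78

augment #1: 2→1→6 bottleneck 29, total now 29
augment #2: 2→4→6 bottleneck 24, total now 53
augment #3: 2→9→6 bottleneck 7, total now 60
augment #4: 2→1→12→8→6 bottleneck 2, total now 62
augment #5: 2→9→13→4→6 bottleneck 3, total now 65
augment #6: 2→9→14→11→4→6 bottleneck 2, total now 67
augment #7: 2→9→14→1→12→8→6 bottleneck 5, total now 72
augment #8: 2→9→14→5→12→8→6 bottleneck 3, total now 75
augment #9: 2→9→14→5→3→10→8→6 bottleneck 3, total now 78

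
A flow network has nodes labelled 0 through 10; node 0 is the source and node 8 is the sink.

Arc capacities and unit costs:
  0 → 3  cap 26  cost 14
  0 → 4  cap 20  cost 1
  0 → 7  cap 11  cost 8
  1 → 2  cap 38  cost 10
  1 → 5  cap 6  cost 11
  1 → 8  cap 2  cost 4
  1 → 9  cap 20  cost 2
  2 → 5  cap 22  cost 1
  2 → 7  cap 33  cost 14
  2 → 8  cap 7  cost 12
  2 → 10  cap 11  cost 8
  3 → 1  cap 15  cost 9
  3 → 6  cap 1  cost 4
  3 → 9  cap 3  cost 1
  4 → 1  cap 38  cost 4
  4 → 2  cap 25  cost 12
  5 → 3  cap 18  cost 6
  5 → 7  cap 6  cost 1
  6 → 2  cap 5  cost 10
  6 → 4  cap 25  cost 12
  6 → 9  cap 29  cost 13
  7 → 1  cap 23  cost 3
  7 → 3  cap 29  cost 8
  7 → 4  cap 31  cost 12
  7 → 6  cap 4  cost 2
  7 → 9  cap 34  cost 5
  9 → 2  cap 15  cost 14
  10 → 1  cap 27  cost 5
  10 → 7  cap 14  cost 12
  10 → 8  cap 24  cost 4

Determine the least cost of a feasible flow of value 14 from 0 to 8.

shortest-cost path #1: 0→4→1→8 push 2 @ unit cost 9 (adds 18)
shortest-cost path #2: 0→4→2→8 push 7 @ unit cost 25 (adds 175)
shortest-cost path #3: 0→4→2→10→8 push 5 @ unit cost 25 (adds 125)
total cost = 318

Minimum cost for 14 units: 318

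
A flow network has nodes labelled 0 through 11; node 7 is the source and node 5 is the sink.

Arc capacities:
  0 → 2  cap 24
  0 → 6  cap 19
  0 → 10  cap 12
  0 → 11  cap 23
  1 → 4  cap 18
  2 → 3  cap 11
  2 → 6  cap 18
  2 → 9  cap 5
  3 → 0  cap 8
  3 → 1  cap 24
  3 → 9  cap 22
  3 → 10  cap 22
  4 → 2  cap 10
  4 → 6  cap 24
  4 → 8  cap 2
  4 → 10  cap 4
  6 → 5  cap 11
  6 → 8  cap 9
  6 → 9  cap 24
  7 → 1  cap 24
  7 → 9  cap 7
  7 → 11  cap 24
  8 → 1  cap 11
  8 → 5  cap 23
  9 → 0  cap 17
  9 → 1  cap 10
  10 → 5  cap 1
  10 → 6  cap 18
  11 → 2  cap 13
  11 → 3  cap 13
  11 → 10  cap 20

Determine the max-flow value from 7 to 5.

augment #1: 7→11→10→5 bottleneck 1, total now 1
augment #2: 7→1→4→6→5 bottleneck 11, total now 12
augment #3: 7→1→4→8→5 bottleneck 2, total now 14
augment #4: 7→1→4→6→8→5 bottleneck 5, total now 19
augment #5: 7→9→0→6→8→5 bottleneck 4, total now 23

Maximum flow value: 23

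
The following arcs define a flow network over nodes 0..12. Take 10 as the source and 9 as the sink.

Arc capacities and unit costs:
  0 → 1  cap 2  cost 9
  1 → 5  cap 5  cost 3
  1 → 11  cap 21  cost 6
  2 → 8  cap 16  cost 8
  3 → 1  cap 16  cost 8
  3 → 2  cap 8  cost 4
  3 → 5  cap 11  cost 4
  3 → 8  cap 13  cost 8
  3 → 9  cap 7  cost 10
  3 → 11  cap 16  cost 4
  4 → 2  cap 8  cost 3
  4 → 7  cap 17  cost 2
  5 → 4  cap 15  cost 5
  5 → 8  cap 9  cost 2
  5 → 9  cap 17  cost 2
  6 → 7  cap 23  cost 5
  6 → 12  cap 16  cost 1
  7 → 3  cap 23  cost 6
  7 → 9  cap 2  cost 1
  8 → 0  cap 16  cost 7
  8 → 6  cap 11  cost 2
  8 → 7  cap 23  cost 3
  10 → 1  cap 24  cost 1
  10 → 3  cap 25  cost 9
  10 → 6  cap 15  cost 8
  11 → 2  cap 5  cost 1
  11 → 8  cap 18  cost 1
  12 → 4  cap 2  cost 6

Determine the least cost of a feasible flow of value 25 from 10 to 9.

shortest-cost path #1: 10→1→5→9 push 5 @ unit cost 6 (adds 30)
shortest-cost path #2: 10→1→11→8→7→9 push 2 @ unit cost 12 (adds 24)
shortest-cost path #3: 10→3→5→9 push 11 @ unit cost 15 (adds 165)
shortest-cost path #4: 10→3→9 push 7 @ unit cost 19 (adds 133)
total cost = 352

Minimum cost for 25 units: 352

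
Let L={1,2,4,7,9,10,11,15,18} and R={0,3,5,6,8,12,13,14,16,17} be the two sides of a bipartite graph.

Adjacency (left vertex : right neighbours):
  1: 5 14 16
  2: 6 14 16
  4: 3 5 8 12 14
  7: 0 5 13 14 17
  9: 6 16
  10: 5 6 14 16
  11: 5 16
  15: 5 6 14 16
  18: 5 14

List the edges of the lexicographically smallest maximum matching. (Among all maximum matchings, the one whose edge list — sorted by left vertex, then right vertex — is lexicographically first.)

|M| = 6 (so the lex-smallest maximum matching has 6 edges)
process left vertices in ascending order; for each, take the smallest-labelled available neighbour that still permits 6 edges overall, or leave it unmatched if none does
lex-smallest matching: {1-5, 2-6, 4-3, 7-0, 9-16, 10-14}

Lex-smallest maximum matching: {(1,5), (2,6), (4,3), (7,0), (9,16), (10,14)}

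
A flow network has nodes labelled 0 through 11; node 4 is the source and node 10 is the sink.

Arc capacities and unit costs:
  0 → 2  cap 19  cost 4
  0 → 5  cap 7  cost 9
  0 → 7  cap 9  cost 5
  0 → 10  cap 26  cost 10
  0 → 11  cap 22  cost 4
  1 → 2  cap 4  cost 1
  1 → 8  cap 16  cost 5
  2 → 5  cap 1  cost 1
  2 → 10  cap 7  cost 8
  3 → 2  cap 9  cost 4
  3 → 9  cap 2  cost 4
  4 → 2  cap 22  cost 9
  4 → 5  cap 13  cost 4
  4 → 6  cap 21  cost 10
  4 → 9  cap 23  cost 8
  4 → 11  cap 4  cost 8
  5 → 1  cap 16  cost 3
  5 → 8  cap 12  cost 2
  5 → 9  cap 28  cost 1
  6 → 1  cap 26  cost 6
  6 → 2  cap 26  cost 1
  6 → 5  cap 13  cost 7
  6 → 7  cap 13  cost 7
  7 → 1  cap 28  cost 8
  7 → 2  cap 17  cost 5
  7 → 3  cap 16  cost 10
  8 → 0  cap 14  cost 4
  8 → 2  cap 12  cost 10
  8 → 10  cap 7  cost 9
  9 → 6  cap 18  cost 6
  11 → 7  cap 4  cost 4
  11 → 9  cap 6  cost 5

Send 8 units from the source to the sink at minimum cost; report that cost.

Minimum cost for 8 units: 121

shortest-cost path #1: 4→5→8→10 push 7 @ unit cost 15 (adds 105)
shortest-cost path #2: 4→5→1→2→10 push 1 @ unit cost 16 (adds 16)
total cost = 121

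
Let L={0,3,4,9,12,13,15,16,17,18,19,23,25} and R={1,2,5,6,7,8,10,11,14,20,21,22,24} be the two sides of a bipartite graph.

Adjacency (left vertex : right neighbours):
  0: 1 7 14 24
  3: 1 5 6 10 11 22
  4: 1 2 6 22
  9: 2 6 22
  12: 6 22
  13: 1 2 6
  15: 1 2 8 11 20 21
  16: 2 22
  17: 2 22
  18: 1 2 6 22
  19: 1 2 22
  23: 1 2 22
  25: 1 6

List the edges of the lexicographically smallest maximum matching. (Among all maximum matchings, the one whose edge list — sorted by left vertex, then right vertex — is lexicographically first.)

Lex-smallest maximum matching: {(0,7), (3,5), (4,1), (9,2), (12,6), (15,8), (16,22)}

|M| = 7 (so the lex-smallest maximum matching has 7 edges)
process left vertices in ascending order; for each, take the smallest-labelled available neighbour that still permits 7 edges overall, or leave it unmatched if none does
lex-smallest matching: {0-7, 3-5, 4-1, 9-2, 12-6, 15-8, 16-22}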